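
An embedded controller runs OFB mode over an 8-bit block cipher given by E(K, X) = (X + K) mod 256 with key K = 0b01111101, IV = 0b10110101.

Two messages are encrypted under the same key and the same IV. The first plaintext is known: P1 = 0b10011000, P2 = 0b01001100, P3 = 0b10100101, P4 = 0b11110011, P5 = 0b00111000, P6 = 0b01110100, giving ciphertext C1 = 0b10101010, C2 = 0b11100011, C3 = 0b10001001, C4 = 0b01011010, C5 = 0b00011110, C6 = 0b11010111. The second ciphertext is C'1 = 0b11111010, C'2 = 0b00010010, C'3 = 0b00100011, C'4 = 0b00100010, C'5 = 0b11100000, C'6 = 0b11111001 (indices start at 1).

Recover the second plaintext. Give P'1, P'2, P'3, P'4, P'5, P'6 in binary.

In OFB with a reused IV, both messages share the same keystream S_i, so C_i ⊕ C'_i = P_i ⊕ P'_i and thus P'_i = P_i ⊕ C_i ⊕ C'_i.
P'1: 0b10011000 ⊕ 0b10101010 ⊕ 0b11111010 = 0b11001000.
P'2: 0b01001100 ⊕ 0b11100011 ⊕ 0b00010010 = 0b10111101.
P'3: 0b10100101 ⊕ 0b10001001 ⊕ 0b00100011 = 0b00001111.
P'4: 0b11110011 ⊕ 0b01011010 ⊕ 0b00100010 = 0b10001011.
P'5: 0b00111000 ⊕ 0b00011110 ⊕ 0b11100000 = 0b11000110.
P'6: 0b01110100 ⊕ 0b11010111 ⊕ 0b11111001 = 0b01011010.

P'1 = 0b11001000, P'2 = 0b10111101, P'3 = 0b00001111, P'4 = 0b10001011, P'5 = 0b11000110, P'6 = 0b01011010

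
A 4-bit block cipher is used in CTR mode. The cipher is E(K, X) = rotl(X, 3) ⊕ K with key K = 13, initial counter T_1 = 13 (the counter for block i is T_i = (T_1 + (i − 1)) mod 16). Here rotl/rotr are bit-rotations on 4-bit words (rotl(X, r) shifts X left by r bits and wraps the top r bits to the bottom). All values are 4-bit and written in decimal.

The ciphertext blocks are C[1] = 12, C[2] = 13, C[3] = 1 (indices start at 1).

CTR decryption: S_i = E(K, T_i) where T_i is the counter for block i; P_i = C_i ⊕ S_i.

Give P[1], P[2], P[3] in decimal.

P[1] = 15, P[2] = 7, P[3] = 3

P[1]: T = 13, S = E(K, T) = 3; 12 ⊕ 3 = 15.
P[2]: T = 14, S = E(K, T) = 10; 13 ⊕ 10 = 7.
P[3]: T = 15, S = E(K, T) = 2; 1 ⊕ 2 = 3.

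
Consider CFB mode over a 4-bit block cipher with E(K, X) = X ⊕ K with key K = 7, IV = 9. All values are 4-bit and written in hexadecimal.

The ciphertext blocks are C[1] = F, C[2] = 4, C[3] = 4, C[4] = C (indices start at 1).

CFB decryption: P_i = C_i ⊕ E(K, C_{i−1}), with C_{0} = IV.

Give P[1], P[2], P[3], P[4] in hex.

P[1] = 1, P[2] = C, P[3] = 7, P[4] = F

P[1]: E(K, 9) = E; F ⊕ E = 1.
P[2]: E(K, F) = 8; 4 ⊕ 8 = C.
P[3]: E(K, 4) = 3; 4 ⊕ 3 = 7.
P[4]: E(K, 4) = 3; C ⊕ 3 = F.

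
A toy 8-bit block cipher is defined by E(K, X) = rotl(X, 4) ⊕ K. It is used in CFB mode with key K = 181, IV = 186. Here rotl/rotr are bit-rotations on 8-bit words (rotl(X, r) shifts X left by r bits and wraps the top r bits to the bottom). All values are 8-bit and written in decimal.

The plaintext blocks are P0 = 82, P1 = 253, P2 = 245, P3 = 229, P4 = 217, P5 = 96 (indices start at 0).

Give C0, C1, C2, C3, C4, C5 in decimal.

C0 = 76, C1 = 140, C2 = 136, C3 = 216, C4 = 225, C5 = 203

CFB encryption: C_i = P_i ⊕ E(K, C_{i−1}), with C_{−1} = IV.
C0: E(K, 186) = 30; 82 ⊕ 30 = 76.
C1: E(K, 76) = 113; 253 ⊕ 113 = 140.
C2: E(K, 140) = 125; 245 ⊕ 125 = 136.
C3: E(K, 136) = 61; 229 ⊕ 61 = 216.
C4: E(K, 216) = 56; 217 ⊕ 56 = 225.
C5: E(K, 225) = 171; 96 ⊕ 171 = 203.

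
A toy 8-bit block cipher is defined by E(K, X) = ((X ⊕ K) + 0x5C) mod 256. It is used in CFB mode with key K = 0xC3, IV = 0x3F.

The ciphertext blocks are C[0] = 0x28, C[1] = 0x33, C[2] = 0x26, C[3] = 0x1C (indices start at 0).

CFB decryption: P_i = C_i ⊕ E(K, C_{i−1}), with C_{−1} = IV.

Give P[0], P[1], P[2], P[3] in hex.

P[0] = 0x70, P[1] = 0x74, P[2] = 0x6A, P[3] = 0x5D

P[0]: E(K, 0x3F) = 0x58; 0x28 ⊕ 0x58 = 0x70.
P[1]: E(K, 0x28) = 0x47; 0x33 ⊕ 0x47 = 0x74.
P[2]: E(K, 0x33) = 0x4C; 0x26 ⊕ 0x4C = 0x6A.
P[3]: E(K, 0x26) = 0x41; 0x1C ⊕ 0x41 = 0x5D.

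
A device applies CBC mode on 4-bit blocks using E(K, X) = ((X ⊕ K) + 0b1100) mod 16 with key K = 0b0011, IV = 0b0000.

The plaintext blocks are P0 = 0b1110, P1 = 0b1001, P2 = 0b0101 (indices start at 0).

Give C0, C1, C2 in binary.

CBC encryption: C_i = E(K, P_i ⊕ C_{i−1}), with C_{−1} = IV.
C0: P0 ⊕ 0b0000 = 0b1110; E(K, 0b1110) = 0b1001.
C1: P1 ⊕ 0b1001 = 0b0000; E(K, 0b0000) = 0b1111.
C2: P2 ⊕ 0b1111 = 0b1010; E(K, 0b1010) = 0b0101.

C0 = 0b1001, C1 = 0b1111, C2 = 0b0101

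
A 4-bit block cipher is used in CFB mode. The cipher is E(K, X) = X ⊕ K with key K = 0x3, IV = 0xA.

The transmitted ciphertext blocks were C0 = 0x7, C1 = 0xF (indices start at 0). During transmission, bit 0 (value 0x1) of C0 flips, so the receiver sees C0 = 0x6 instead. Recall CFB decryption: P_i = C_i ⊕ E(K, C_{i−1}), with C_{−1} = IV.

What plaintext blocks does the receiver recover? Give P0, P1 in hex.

Only C0 changed, to 0x6. In CFB, a change in C_i flips the same bit in P_i and garbles P_{i+1}. Decrypting the received ciphertext:
P0: E(K, 0xA) = 0x9; 0x6 ⊕ 0x9 = 0xF.
P1: E(K, 0x6) = 0x5; 0xF ⊕ 0x5 = 0xA.
Blocks that differ from the original plaintext: P0, P1.

P0 = 0xF, P1 = 0xA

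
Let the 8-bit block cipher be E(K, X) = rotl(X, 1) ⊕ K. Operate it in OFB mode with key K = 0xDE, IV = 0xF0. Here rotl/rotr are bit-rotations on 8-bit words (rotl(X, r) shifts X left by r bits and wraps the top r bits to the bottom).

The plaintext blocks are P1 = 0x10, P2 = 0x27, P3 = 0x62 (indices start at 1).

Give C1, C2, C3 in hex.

OFB encryption: S_i = E(K, S_{i−1}) with S_{0} = IV; C_i = P_i ⊕ S_i.
C1: S = E(K, 0xF0) = 0x3F; 0x10 ⊕ 0x3F = 0x2F.
C2: S = E(K, 0x3F) = 0xA0; 0x27 ⊕ 0xA0 = 0x87.
C3: S = E(K, 0xA0) = 0x9F; 0x62 ⊕ 0x9F = 0xFD.

C1 = 0x2F, C2 = 0x87, C3 = 0xFD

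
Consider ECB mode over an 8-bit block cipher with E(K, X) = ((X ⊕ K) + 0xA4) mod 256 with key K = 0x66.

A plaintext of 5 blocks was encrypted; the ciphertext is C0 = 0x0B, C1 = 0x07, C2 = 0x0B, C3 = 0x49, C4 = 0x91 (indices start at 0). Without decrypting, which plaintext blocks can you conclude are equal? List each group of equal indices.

P0 = P2

ECB encrypts each block independently with the same key, so equal ciphertext blocks imply equal plaintext blocks.
C0 = C2 = 0x0B, so P0 = P2.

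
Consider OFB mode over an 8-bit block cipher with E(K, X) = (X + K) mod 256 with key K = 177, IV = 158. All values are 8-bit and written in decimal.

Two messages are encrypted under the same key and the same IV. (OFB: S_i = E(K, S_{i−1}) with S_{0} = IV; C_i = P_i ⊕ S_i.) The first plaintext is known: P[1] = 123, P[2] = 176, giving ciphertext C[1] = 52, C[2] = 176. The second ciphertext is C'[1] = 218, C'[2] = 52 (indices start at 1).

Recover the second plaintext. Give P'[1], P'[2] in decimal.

P'[1] = 149, P'[2] = 52

In OFB with a reused IV, both messages share the same keystream S_i, so C_i ⊕ C'_i = P_i ⊕ P'_i and thus P'_i = P_i ⊕ C_i ⊕ C'_i.
P'[1]: 123 ⊕ 52 ⊕ 218 = 149.
P'[2]: 176 ⊕ 176 ⊕ 52 = 52.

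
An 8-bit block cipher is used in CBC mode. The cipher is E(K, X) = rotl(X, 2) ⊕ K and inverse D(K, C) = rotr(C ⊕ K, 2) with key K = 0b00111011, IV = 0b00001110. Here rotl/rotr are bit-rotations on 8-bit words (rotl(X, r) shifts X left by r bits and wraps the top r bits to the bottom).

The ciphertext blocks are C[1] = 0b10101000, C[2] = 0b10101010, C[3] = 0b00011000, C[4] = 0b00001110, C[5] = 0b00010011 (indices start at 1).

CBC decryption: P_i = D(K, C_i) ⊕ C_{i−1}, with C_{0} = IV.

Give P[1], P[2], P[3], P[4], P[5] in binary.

P[1]: D(K, 0b10101000) = 0b11100100; 0b11100100 ⊕ 0b00001110 = 0b11101010.
P[2]: D(K, 0b10101010) = 0b01100100; 0b01100100 ⊕ 0b10101000 = 0b11001100.
P[3]: D(K, 0b00011000) = 0b11001000; 0b11001000 ⊕ 0b10101010 = 0b01100010.
P[4]: D(K, 0b00001110) = 0b01001101; 0b01001101 ⊕ 0b00011000 = 0b01010101.
P[5]: D(K, 0b00010011) = 0b00001010; 0b00001010 ⊕ 0b00001110 = 0b00000100.

P[1] = 0b11101010, P[2] = 0b11001100, P[3] = 0b01100010, P[4] = 0b01010101, P[5] = 0b00000100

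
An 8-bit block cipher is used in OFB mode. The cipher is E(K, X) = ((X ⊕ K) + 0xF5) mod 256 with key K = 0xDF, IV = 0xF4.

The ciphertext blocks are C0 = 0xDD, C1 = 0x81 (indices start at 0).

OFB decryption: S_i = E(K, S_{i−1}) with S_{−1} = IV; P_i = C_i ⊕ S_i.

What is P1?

P1 = 0x75

P0: S = E(K, 0xF4) = 0x20; 0xDD ⊕ 0x20 = 0xFD.
P1: S = E(K, 0x20) = 0xF4; 0x81 ⊕ 0xF4 = 0x75.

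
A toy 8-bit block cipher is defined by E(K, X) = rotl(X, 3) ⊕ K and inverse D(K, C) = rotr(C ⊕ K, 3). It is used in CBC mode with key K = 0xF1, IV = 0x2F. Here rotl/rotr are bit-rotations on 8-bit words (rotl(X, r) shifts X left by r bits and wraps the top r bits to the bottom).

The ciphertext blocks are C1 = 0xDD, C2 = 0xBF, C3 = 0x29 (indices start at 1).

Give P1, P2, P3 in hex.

CBC decryption: P_i = D(K, C_i) ⊕ C_{i−1}, with C_{0} = IV.
P1: D(K, 0xDD) = 0x85; 0x85 ⊕ 0x2F = 0xAA.
P2: D(K, 0xBF) = 0xC9; 0xC9 ⊕ 0xDD = 0x14.
P3: D(K, 0x29) = 0x1B; 0x1B ⊕ 0xBF = 0xA4.

P1 = 0xAA, P2 = 0x14, P3 = 0xA4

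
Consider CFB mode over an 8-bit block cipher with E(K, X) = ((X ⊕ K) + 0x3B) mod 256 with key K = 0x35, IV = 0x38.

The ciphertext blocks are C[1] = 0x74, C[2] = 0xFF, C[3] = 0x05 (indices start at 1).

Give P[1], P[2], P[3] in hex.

P[1] = 0x3C, P[2] = 0x83, P[3] = 0x00

CFB decryption: P_i = C_i ⊕ E(K, C_{i−1}), with C_{0} = IV.
P[1]: E(K, 0x38) = 0x48; 0x74 ⊕ 0x48 = 0x3C.
P[2]: E(K, 0x74) = 0x7C; 0xFF ⊕ 0x7C = 0x83.
P[3]: E(K, 0xFF) = 0x05; 0x05 ⊕ 0x05 = 0x00.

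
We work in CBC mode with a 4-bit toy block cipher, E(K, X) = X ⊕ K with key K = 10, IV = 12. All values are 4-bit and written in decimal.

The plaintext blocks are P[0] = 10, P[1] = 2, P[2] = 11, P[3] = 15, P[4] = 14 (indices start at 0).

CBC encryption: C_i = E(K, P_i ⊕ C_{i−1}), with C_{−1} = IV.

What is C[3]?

C[3] = 0

C[0]: P[0] ⊕ 12 = 6; E(K, 6) = 12.
C[1]: P[1] ⊕ 12 = 14; E(K, 14) = 4.
C[2]: P[2] ⊕ 4 = 15; E(K, 15) = 5.
C[3]: P[3] ⊕ 5 = 10; E(K, 10) = 0.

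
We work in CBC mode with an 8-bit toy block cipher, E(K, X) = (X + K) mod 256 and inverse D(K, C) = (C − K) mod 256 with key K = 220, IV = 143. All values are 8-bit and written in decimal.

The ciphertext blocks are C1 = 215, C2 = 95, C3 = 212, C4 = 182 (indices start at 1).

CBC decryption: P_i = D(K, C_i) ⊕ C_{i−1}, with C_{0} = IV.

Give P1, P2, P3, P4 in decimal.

P1: D(K, 215) = 251; 251 ⊕ 143 = 116.
P2: D(K, 95) = 131; 131 ⊕ 215 = 84.
P3: D(K, 212) = 248; 248 ⊕ 95 = 167.
P4: D(K, 182) = 218; 218 ⊕ 212 = 14.

P1 = 116, P2 = 84, P3 = 167, P4 = 14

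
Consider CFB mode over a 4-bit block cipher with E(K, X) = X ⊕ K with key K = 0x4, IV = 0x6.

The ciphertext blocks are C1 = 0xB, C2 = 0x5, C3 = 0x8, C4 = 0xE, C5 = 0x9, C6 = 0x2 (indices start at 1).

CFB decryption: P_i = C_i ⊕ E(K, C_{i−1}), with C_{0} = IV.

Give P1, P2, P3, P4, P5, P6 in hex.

P1 = 0x9, P2 = 0xA, P3 = 0x9, P4 = 0x2, P5 = 0x3, P6 = 0xF

P1: E(K, 0x6) = 0x2; 0xB ⊕ 0x2 = 0x9.
P2: E(K, 0xB) = 0xF; 0x5 ⊕ 0xF = 0xA.
P3: E(K, 0x5) = 0x1; 0x8 ⊕ 0x1 = 0x9.
P4: E(K, 0x8) = 0xC; 0xE ⊕ 0xC = 0x2.
P5: E(K, 0xE) = 0xA; 0x9 ⊕ 0xA = 0x3.
P6: E(K, 0x9) = 0xD; 0x2 ⊕ 0xD = 0xF.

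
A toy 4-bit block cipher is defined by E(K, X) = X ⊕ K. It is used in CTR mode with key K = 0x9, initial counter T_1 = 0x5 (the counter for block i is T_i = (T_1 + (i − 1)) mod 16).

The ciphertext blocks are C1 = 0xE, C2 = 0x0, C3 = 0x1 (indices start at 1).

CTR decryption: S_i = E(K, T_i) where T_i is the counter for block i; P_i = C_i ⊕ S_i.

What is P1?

P1 = 0x2

P1: T = 0x5, S = E(K, T) = 0xC; 0xE ⊕ 0xC = 0x2.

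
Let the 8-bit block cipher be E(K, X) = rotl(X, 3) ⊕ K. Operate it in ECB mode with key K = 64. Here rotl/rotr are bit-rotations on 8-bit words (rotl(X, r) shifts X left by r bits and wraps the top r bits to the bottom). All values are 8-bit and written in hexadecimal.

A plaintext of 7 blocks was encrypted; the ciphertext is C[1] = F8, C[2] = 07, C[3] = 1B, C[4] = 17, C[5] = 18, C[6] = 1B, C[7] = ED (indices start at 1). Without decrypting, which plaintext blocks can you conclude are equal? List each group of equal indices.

P[3] = P[6]

ECB encrypts each block independently with the same key, so equal ciphertext blocks imply equal plaintext blocks.
C[3] = C[6] = 1B, so P[3] = P[6].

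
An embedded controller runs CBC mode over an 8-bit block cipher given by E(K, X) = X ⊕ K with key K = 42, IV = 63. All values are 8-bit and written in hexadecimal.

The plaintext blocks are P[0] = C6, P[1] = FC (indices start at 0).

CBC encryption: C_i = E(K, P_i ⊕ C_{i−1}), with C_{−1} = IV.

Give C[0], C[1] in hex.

C[0] = E7, C[1] = 59

C[0]: P[0] ⊕ 63 = A5; E(K, A5) = E7.
C[1]: P[1] ⊕ E7 = 1B; E(K, 1B) = 59.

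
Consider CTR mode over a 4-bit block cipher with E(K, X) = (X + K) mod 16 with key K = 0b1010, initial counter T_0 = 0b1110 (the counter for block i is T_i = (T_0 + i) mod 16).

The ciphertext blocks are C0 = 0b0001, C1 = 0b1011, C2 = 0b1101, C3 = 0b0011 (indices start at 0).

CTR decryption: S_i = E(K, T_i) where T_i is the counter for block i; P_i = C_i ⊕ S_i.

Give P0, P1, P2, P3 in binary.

P0 = 0b1001, P1 = 0b0010, P2 = 0b0111, P3 = 0b1000

P0: T = 0b1110, S = E(K, T) = 0b1000; 0b0001 ⊕ 0b1000 = 0b1001.
P1: T = 0b1111, S = E(K, T) = 0b1001; 0b1011 ⊕ 0b1001 = 0b0010.
P2: T = 0b0000, S = E(K, T) = 0b1010; 0b1101 ⊕ 0b1010 = 0b0111.
P3: T = 0b0001, S = E(K, T) = 0b1011; 0b0011 ⊕ 0b1011 = 0b1000.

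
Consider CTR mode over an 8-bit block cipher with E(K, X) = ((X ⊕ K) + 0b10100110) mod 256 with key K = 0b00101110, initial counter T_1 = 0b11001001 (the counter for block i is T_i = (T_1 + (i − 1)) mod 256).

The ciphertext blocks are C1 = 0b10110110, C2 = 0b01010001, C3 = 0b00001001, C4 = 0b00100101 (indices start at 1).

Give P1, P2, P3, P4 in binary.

P1 = 0b00111011, P2 = 0b11011011, P3 = 0b10000010, P4 = 0b10101101

CTR decryption: S_i = E(K, T_i) where T_i is the counter for block i; P_i = C_i ⊕ S_i.
P1: T = 0b11001001, S = E(K, T) = 0b10001101; 0b10110110 ⊕ 0b10001101 = 0b00111011.
P2: T = 0b11001010, S = E(K, T) = 0b10001010; 0b01010001 ⊕ 0b10001010 = 0b11011011.
P3: T = 0b11001011, S = E(K, T) = 0b10001011; 0b00001001 ⊕ 0b10001011 = 0b10000010.
P4: T = 0b11001100, S = E(K, T) = 0b10001000; 0b00100101 ⊕ 0b10001000 = 0b10101101.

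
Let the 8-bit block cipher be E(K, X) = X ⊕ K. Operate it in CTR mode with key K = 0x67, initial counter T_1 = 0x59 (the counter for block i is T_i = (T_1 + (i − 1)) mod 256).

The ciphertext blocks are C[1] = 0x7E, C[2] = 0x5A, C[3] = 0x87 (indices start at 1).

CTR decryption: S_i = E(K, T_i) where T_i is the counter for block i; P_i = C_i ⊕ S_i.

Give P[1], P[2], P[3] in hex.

P[1] = 0x40, P[2] = 0x67, P[3] = 0xBB

P[1]: T = 0x59, S = E(K, T) = 0x3E; 0x7E ⊕ 0x3E = 0x40.
P[2]: T = 0x5A, S = E(K, T) = 0x3D; 0x5A ⊕ 0x3D = 0x67.
P[3]: T = 0x5B, S = E(K, T) = 0x3C; 0x87 ⊕ 0x3C = 0xBB.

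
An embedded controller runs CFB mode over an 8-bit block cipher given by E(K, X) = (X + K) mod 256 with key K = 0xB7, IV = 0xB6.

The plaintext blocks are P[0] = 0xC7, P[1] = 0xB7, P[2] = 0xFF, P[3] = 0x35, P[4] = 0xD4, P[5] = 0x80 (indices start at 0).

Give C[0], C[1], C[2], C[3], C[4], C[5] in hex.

C[0] = 0xAA, C[1] = 0xD6, C[2] = 0x72, C[3] = 0x1C, C[4] = 0x07, C[5] = 0x3E

CFB encryption: C_i = P_i ⊕ E(K, C_{i−1}), with C_{−1} = IV.
C[0]: E(K, 0xB6) = 0x6D; 0xC7 ⊕ 0x6D = 0xAA.
C[1]: E(K, 0xAA) = 0x61; 0xB7 ⊕ 0x61 = 0xD6.
C[2]: E(K, 0xD6) = 0x8D; 0xFF ⊕ 0x8D = 0x72.
C[3]: E(K, 0x72) = 0x29; 0x35 ⊕ 0x29 = 0x1C.
C[4]: E(K, 0x1C) = 0xD3; 0xD4 ⊕ 0xD3 = 0x07.
C[5]: E(K, 0x07) = 0xBE; 0x80 ⊕ 0xBE = 0x3E.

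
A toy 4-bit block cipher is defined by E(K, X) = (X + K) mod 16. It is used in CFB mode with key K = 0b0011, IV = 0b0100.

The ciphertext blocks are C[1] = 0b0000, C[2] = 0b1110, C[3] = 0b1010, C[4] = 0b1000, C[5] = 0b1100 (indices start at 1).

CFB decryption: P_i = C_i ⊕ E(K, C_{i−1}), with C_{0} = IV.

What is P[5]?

P[5]: E(K, 0b1000) = 0b1011; 0b1100 ⊕ 0b1011 = 0b0111.

P[5] = 0b0111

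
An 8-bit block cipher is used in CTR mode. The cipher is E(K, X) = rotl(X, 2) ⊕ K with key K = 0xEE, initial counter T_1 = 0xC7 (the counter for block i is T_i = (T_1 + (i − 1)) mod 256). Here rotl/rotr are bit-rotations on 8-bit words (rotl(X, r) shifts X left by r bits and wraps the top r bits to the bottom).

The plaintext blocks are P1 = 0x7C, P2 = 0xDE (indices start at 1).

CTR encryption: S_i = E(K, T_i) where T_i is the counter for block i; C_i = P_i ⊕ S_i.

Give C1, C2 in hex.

C1: T = 0xC7, S = E(K, T) = 0xF1; 0x7C ⊕ 0xF1 = 0x8D.
C2: T = 0xC8, S = E(K, T) = 0xCD; 0xDE ⊕ 0xCD = 0x13.

C1 = 0x8D, C2 = 0x13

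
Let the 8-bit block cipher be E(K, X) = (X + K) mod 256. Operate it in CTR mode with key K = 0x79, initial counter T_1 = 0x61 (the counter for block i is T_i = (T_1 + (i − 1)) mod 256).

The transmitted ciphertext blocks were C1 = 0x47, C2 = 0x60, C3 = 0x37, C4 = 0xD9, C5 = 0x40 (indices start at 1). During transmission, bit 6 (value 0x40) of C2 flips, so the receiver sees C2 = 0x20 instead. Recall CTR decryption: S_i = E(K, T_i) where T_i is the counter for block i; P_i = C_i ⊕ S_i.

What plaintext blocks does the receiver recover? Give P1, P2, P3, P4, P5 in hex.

P1 = 0x9D, P2 = 0xFB, P3 = 0xEB, P4 = 0x04, P5 = 0x9E

Only C2 changed, to 0x20. In CTR, a change in C_i flips the same bit in P_i only; the keystream is unaffected. Decrypting the received ciphertext:
P1: T = 0x61, S = E(K, T) = 0xDA; 0x47 ⊕ 0xDA = 0x9D.
P2: T = 0x62, S = E(K, T) = 0xDB; 0x20 ⊕ 0xDB = 0xFB.
P3: T = 0x63, S = E(K, T) = 0xDC; 0x37 ⊕ 0xDC = 0xEB.
P4: T = 0x64, S = E(K, T) = 0xDD; 0xD9 ⊕ 0xDD = 0x04.
P5: T = 0x65, S = E(K, T) = 0xDE; 0x40 ⊕ 0xDE = 0x9E.
Blocks that differ from the original plaintext: P2.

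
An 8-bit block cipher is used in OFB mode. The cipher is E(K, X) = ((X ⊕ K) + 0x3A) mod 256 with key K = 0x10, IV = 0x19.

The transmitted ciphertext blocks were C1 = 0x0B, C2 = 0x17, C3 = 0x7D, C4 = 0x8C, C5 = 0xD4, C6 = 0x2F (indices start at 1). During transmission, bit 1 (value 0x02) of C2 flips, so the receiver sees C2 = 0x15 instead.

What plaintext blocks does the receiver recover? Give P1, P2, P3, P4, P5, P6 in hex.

P1 = 0x48, P2 = 0x98, P3 = 0xAA, P4 = 0x8D, P5 = 0x9F, P6 = 0xBA

OFB decryption: S_i = E(K, S_{i−1}) with S_{0} = IV; P_i = C_i ⊕ S_i.
Only C2 changed, to 0x15. In OFB, a change in C_i flips the same bit in P_i only; the keystream is unaffected. Decrypting the received ciphertext:
P1: S = E(K, 0x19) = 0x43; 0x0B ⊕ 0x43 = 0x48.
P2: S = E(K, 0x43) = 0x8D; 0x15 ⊕ 0x8D = 0x98.
P3: S = E(K, 0x8D) = 0xD7; 0x7D ⊕ 0xD7 = 0xAA.
P4: S = E(K, 0xD7) = 0x01; 0x8C ⊕ 0x01 = 0x8D.
P5: S = E(K, 0x01) = 0x4B; 0xD4 ⊕ 0x4B = 0x9F.
P6: S = E(K, 0x4B) = 0x95; 0x2F ⊕ 0x95 = 0xBA.
Blocks that differ from the original plaintext: P2.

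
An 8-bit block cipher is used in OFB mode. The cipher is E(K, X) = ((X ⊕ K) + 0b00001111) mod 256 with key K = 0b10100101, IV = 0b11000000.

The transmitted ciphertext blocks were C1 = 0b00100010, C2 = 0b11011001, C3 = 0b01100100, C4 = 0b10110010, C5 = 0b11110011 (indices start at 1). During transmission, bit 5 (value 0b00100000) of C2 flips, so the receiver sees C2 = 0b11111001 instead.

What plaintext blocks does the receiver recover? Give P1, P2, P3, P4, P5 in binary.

OFB decryption: S_i = E(K, S_{i−1}) with S_{0} = IV; P_i = C_i ⊕ S_i.
Only C2 changed, to 0b11111001. In OFB, a change in C_i flips the same bit in P_i only; the keystream is unaffected. Decrypting the received ciphertext:
P1: S = E(K, 0b11000000) = 0b01110100; 0b00100010 ⊕ 0b01110100 = 0b01010110.
P2: S = E(K, 0b01110100) = 0b11100000; 0b11111001 ⊕ 0b11100000 = 0b00011001.
P3: S = E(K, 0b11100000) = 0b01010100; 0b01100100 ⊕ 0b01010100 = 0b00110000.
P4: S = E(K, 0b01010100) = 0b00000000; 0b10110010 ⊕ 0b00000000 = 0b10110010.
P5: S = E(K, 0b00000000) = 0b10110100; 0b11110011 ⊕ 0b10110100 = 0b01000111.
Blocks that differ from the original plaintext: P2.

P1 = 0b01010110, P2 = 0b00011001, P3 = 0b00110000, P4 = 0b10110010, P5 = 0b01000111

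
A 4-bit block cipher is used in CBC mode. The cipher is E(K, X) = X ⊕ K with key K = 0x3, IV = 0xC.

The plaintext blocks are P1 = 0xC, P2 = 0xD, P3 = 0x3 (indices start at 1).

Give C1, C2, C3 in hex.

CBC encryption: C_i = E(K, P_i ⊕ C_{i−1}), with C_{0} = IV.
C1: P1 ⊕ 0xC = 0x0; E(K, 0x0) = 0x3.
C2: P2 ⊕ 0x3 = 0xE; E(K, 0xE) = 0xD.
C3: P3 ⊕ 0xD = 0xE; E(K, 0xE) = 0xD.

C1 = 0x3, C2 = 0xD, C3 = 0xD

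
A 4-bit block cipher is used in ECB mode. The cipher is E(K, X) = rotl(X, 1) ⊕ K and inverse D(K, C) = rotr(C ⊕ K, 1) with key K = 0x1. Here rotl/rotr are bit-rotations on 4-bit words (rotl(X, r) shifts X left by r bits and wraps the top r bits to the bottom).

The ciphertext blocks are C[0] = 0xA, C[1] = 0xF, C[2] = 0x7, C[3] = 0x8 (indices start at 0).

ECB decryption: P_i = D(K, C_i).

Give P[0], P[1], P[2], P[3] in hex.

P[0]: D(K, 0xA) = 0xD.
P[1]: D(K, 0xF) = 0x7.
P[2]: D(K, 0x7) = 0x3.
P[3]: D(K, 0x8) = 0xC.

P[0] = 0xD, P[1] = 0x7, P[2] = 0x3, P[3] = 0xC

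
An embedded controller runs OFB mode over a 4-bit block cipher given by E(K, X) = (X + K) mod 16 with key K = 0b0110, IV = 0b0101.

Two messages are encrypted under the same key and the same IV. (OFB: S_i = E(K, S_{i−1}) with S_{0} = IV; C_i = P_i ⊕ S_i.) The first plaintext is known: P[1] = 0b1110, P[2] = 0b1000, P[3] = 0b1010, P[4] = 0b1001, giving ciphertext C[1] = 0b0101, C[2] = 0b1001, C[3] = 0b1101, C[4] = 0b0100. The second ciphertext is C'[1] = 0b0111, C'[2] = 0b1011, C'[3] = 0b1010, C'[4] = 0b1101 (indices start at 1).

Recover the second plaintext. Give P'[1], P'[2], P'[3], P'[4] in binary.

P'[1] = 0b1100, P'[2] = 0b1010, P'[3] = 0b1101, P'[4] = 0b0000

In OFB with a reused IV, both messages share the same keystream S_i, so C_i ⊕ C'_i = P_i ⊕ P'_i and thus P'_i = P_i ⊕ C_i ⊕ C'_i.
P'[1]: 0b1110 ⊕ 0b0101 ⊕ 0b0111 = 0b1100.
P'[2]: 0b1000 ⊕ 0b1001 ⊕ 0b1011 = 0b1010.
P'[3]: 0b1010 ⊕ 0b1101 ⊕ 0b1010 = 0b1101.
P'[4]: 0b1001 ⊕ 0b0100 ⊕ 0b1101 = 0b0000.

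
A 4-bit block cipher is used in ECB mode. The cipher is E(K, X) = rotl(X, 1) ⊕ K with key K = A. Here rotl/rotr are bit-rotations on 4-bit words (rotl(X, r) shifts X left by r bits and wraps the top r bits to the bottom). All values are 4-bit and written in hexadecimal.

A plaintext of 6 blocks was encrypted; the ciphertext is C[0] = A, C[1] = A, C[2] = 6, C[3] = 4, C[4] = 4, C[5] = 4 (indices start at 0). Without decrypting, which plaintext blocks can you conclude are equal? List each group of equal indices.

P[0] = P[1]; P[3] = P[4] = P[5]

ECB encrypts each block independently with the same key, so equal ciphertext blocks imply equal plaintext blocks.
C[0] = C[1] = A, so P[0] = P[1].
C[3] = C[4] = C[5] = 4, so P[3] = P[4] = P[5].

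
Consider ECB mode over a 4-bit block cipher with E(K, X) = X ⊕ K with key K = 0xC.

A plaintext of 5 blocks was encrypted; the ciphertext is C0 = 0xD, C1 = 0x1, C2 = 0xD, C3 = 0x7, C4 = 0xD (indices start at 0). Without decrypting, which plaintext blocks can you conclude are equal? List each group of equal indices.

P0 = P2 = P4

ECB encrypts each block independently with the same key, so equal ciphertext blocks imply equal plaintext blocks.
C0 = C2 = C4 = 0xD, so P0 = P2 = P4.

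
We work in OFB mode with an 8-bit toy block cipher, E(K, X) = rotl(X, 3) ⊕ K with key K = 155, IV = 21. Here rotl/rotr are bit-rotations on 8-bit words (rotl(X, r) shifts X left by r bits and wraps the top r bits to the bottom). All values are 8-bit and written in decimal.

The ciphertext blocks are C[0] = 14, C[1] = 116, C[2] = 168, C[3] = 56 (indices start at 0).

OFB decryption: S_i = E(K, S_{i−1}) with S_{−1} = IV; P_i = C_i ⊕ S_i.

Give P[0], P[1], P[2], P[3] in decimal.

P[0]: S = E(K, 21) = 51; 14 ⊕ 51 = 61.
P[1]: S = E(K, 51) = 2; 116 ⊕ 2 = 118.
P[2]: S = E(K, 2) = 139; 168 ⊕ 139 = 35.
P[3]: S = E(K, 139) = 199; 56 ⊕ 199 = 255.

P[0] = 61, P[1] = 118, P[2] = 35, P[3] = 255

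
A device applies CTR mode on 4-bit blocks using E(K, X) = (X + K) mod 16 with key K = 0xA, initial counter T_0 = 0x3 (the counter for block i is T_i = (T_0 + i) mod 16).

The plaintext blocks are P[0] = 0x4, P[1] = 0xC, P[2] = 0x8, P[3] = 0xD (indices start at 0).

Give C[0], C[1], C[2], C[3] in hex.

C[0] = 0x9, C[1] = 0x2, C[2] = 0x7, C[3] = 0xD

CTR encryption: S_i = E(K, T_i) where T_i is the counter for block i; C_i = P_i ⊕ S_i.
C[0]: T = 0x3, S = E(K, T) = 0xD; 0x4 ⊕ 0xD = 0x9.
C[1]: T = 0x4, S = E(K, T) = 0xE; 0xC ⊕ 0xE = 0x2.
C[2]: T = 0x5, S = E(K, T) = 0xF; 0x8 ⊕ 0xF = 0x7.
C[3]: T = 0x6, S = E(K, T) = 0x0; 0xD ⊕ 0x0 = 0xD.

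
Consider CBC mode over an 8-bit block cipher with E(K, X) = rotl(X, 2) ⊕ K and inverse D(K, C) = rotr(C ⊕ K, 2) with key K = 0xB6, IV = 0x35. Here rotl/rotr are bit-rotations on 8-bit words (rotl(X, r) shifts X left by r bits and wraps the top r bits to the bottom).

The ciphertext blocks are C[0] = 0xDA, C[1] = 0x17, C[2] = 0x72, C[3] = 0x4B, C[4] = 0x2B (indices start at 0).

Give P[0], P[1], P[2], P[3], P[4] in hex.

CBC decryption: P_i = D(K, C_i) ⊕ C_{i−1}, with C_{−1} = IV.
P[0]: D(K, 0xDA) = 0x1B; 0x1B ⊕ 0x35 = 0x2E.
P[1]: D(K, 0x17) = 0x68; 0x68 ⊕ 0xDA = 0xB2.
P[2]: D(K, 0x72) = 0x31; 0x31 ⊕ 0x17 = 0x26.
P[3]: D(K, 0x4B) = 0x7F; 0x7F ⊕ 0x72 = 0x0D.
P[4]: D(K, 0x2B) = 0x67; 0x67 ⊕ 0x4B = 0x2C.

P[0] = 0x2E, P[1] = 0xB2, P[2] = 0x26, P[3] = 0x0D, P[4] = 0x2C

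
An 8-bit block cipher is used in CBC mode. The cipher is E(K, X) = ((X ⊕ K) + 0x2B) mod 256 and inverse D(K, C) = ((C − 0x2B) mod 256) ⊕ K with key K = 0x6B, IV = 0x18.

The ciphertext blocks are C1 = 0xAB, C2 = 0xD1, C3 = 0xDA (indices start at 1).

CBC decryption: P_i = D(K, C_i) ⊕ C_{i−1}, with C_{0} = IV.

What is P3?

P3: D(K, 0xDA) = 0xC4; 0xC4 ⊕ 0xD1 = 0x15.

P3 = 0x15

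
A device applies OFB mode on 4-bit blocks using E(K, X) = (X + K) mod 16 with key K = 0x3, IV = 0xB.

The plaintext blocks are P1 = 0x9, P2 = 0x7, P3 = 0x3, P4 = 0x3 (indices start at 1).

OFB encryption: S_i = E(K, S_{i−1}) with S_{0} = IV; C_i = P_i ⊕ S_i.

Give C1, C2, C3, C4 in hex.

C1 = 0x7, C2 = 0x6, C3 = 0x7, C4 = 0x4

C1: S = E(K, 0xB) = 0xE; 0x9 ⊕ 0xE = 0x7.
C2: S = E(K, 0xE) = 0x1; 0x7 ⊕ 0x1 = 0x6.
C3: S = E(K, 0x1) = 0x4; 0x3 ⊕ 0x4 = 0x7.
C4: S = E(K, 0x4) = 0x7; 0x3 ⊕ 0x7 = 0x4.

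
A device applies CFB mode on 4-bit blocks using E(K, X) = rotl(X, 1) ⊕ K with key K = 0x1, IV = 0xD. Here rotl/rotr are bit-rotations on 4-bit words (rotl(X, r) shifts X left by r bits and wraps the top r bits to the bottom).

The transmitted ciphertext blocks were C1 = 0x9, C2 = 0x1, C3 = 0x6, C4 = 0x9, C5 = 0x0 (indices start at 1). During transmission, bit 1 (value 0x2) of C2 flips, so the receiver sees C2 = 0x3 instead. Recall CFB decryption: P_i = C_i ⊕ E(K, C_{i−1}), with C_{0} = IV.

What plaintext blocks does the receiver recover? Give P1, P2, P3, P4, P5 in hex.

Only C2 changed, to 0x3. In CFB, a change in C_i flips the same bit in P_i and garbles P_{i+1}. Decrypting the received ciphertext:
P1: E(K, 0xD) = 0xA; 0x9 ⊕ 0xA = 0x3.
P2: E(K, 0x9) = 0x2; 0x3 ⊕ 0x2 = 0x1.
P3: E(K, 0x3) = 0x7; 0x6 ⊕ 0x7 = 0x1.
P4: E(K, 0x6) = 0xD; 0x9 ⊕ 0xD = 0x4.
P5: E(K, 0x9) = 0x2; 0x0 ⊕ 0x2 = 0x2.
Blocks that differ from the original plaintext: P2, P3.

P1 = 0x3, P2 = 0x1, P3 = 0x1, P4 = 0x4, P5 = 0x2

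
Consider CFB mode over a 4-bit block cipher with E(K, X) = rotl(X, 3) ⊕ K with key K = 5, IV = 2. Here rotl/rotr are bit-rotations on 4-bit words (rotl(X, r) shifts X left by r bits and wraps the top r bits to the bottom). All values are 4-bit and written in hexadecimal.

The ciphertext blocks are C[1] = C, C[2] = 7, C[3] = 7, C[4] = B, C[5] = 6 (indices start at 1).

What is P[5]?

P[5] = E

CFB decryption: P_i = C_i ⊕ E(K, C_{i−1}), with C_{0} = IV.
P[5]: E(K, B) = 8; 6 ⊕ 8 = E.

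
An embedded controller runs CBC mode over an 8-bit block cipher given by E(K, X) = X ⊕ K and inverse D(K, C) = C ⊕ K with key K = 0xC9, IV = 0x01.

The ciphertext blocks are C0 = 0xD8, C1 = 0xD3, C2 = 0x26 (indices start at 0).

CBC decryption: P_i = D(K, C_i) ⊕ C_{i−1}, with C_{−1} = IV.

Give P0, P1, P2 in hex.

P0 = 0x10, P1 = 0xC2, P2 = 0x3C

P0: D(K, 0xD8) = 0x11; 0x11 ⊕ 0x01 = 0x10.
P1: D(K, 0xD3) = 0x1A; 0x1A ⊕ 0xD8 = 0xC2.
P2: D(K, 0x26) = 0xEF; 0xEF ⊕ 0xD3 = 0x3C.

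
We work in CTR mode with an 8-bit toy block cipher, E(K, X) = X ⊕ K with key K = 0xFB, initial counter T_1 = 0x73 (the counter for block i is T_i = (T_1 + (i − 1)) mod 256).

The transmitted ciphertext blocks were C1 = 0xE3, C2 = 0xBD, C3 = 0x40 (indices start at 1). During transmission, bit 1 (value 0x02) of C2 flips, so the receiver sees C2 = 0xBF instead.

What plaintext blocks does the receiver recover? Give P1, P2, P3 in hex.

P1 = 0x6B, P2 = 0x30, P3 = 0xCE

CTR decryption: S_i = E(K, T_i) where T_i is the counter for block i; P_i = C_i ⊕ S_i.
Only C2 changed, to 0xBF. In CTR, a change in C_i flips the same bit in P_i only; the keystream is unaffected. Decrypting the received ciphertext:
P1: T = 0x73, S = E(K, T) = 0x88; 0xE3 ⊕ 0x88 = 0x6B.
P2: T = 0x74, S = E(K, T) = 0x8F; 0xBF ⊕ 0x8F = 0x30.
P3: T = 0x75, S = E(K, T) = 0x8E; 0x40 ⊕ 0x8E = 0xCE.
Blocks that differ from the original plaintext: P2.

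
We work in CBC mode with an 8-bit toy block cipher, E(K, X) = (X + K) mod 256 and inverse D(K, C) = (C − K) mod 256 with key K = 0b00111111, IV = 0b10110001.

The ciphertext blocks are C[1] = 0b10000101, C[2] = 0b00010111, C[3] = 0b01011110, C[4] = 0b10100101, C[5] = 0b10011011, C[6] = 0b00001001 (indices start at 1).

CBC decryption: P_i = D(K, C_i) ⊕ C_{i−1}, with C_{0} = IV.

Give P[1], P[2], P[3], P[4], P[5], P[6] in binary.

P[1] = 0b11110111, P[2] = 0b01011101, P[3] = 0b00001000, P[4] = 0b00111000, P[5] = 0b11111001, P[6] = 0b01010001

P[1]: D(K, 0b10000101) = 0b01000110; 0b01000110 ⊕ 0b10110001 = 0b11110111.
P[2]: D(K, 0b00010111) = 0b11011000; 0b11011000 ⊕ 0b10000101 = 0b01011101.
P[3]: D(K, 0b01011110) = 0b00011111; 0b00011111 ⊕ 0b00010111 = 0b00001000.
P[4]: D(K, 0b10100101) = 0b01100110; 0b01100110 ⊕ 0b01011110 = 0b00111000.
P[5]: D(K, 0b10011011) = 0b01011100; 0b01011100 ⊕ 0b10100101 = 0b11111001.
P[6]: D(K, 0b00001001) = 0b11001010; 0b11001010 ⊕ 0b10011011 = 0b01010001.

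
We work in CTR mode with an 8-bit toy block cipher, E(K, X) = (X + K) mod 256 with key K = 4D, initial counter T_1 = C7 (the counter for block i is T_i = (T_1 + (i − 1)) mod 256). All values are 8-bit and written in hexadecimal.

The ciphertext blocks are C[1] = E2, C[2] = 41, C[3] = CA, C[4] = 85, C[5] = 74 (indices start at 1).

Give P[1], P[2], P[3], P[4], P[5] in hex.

P[1] = F6, P[2] = 54, P[3] = DC, P[4] = 92, P[5] = 6C

CTR decryption: S_i = E(K, T_i) where T_i is the counter for block i; P_i = C_i ⊕ S_i.
P[1]: T = C7, S = E(K, T) = 14; E2 ⊕ 14 = F6.
P[2]: T = C8, S = E(K, T) = 15; 41 ⊕ 15 = 54.
P[3]: T = C9, S = E(K, T) = 16; CA ⊕ 16 = DC.
P[4]: T = CA, S = E(K, T) = 17; 85 ⊕ 17 = 92.
P[5]: T = CB, S = E(K, T) = 18; 74 ⊕ 18 = 6C.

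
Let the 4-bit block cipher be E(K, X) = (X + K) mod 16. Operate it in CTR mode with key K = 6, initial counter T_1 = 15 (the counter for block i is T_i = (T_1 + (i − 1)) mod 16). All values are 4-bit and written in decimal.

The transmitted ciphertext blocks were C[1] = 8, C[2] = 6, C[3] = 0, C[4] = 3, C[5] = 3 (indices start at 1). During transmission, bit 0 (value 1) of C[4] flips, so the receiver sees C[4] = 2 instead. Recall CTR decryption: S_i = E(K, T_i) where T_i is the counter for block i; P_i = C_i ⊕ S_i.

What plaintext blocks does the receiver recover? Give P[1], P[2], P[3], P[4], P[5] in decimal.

Only C[4] changed, to 2. In CTR, a change in C_i flips the same bit in P_i only; the keystream is unaffected. Decrypting the received ciphertext:
P[1]: T = 15, S = E(K, T) = 5; 8 ⊕ 5 = 13.
P[2]: T = 0, S = E(K, T) = 6; 6 ⊕ 6 = 0.
P[3]: T = 1, S = E(K, T) = 7; 0 ⊕ 7 = 7.
P[4]: T = 2, S = E(K, T) = 8; 2 ⊕ 8 = 10.
P[5]: T = 3, S = E(K, T) = 9; 3 ⊕ 9 = 10.
Blocks that differ from the original plaintext: P[4].

P[1] = 13, P[2] = 0, P[3] = 7, P[4] = 10, P[5] = 10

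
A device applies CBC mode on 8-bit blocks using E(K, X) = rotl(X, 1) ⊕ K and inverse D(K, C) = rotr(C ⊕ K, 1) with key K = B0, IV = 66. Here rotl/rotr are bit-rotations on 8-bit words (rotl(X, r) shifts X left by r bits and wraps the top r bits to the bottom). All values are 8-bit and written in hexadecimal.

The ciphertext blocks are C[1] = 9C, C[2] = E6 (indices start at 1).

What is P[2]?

CBC decryption: P_i = D(K, C_i) ⊕ C_{i−1}, with C_{0} = IV.
P[2]: D(K, E6) = 2B; 2B ⊕ 9C = B7.

P[2] = B7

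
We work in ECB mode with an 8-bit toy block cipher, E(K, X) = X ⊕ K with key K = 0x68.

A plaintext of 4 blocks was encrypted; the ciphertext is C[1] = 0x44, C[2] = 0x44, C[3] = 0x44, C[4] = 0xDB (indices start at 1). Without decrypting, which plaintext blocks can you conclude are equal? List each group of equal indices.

ECB encrypts each block independently with the same key, so equal ciphertext blocks imply equal plaintext blocks.
C[1] = C[2] = C[3] = 0x44, so P[1] = P[2] = P[3].

P[1] = P[2] = P[3]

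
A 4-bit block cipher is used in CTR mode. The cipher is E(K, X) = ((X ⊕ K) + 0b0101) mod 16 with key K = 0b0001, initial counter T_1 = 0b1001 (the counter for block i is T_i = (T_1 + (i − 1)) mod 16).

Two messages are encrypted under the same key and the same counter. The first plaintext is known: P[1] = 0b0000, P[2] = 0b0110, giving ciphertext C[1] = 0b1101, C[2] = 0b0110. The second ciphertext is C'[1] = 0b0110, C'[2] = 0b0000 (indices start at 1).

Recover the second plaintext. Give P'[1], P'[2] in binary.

In CTR with a reused counter, both messages share the same keystream S_i, so C_i ⊕ C'_i = P_i ⊕ P'_i and thus P'_i = P_i ⊕ C_i ⊕ C'_i.
P'[1]: 0b0000 ⊕ 0b1101 ⊕ 0b0110 = 0b1011.
P'[2]: 0b0110 ⊕ 0b0110 ⊕ 0b0000 = 0b0000.

P'[1] = 0b1011, P'[2] = 0b0000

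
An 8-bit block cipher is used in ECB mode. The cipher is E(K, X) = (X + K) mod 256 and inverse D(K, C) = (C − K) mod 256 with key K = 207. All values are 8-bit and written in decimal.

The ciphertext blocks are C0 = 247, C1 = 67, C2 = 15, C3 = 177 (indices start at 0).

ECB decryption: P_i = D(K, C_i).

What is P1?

P1: D(K, 67) = 116.

P1 = 116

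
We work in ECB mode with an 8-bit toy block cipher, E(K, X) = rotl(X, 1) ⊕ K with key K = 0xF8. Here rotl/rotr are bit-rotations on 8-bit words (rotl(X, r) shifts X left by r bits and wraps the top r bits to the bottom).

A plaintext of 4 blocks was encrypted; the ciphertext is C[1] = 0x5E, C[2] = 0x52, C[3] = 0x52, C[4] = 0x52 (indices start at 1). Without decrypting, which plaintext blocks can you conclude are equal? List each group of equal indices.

P[2] = P[3] = P[4]

ECB encrypts each block independently with the same key, so equal ciphertext blocks imply equal plaintext blocks.
C[2] = C[3] = C[4] = 0x52, so P[2] = P[3] = P[4].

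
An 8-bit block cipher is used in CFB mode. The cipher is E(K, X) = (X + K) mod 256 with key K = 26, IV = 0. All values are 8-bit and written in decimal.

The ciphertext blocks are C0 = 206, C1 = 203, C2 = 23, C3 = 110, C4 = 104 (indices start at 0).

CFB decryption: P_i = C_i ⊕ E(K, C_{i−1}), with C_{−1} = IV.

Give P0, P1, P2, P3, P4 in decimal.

P0 = 212, P1 = 35, P2 = 242, P3 = 95, P4 = 224

P0: E(K, 0) = 26; 206 ⊕ 26 = 212.
P1: E(K, 206) = 232; 203 ⊕ 232 = 35.
P2: E(K, 203) = 229; 23 ⊕ 229 = 242.
P3: E(K, 23) = 49; 110 ⊕ 49 = 95.
P4: E(K, 110) = 136; 104 ⊕ 136 = 224.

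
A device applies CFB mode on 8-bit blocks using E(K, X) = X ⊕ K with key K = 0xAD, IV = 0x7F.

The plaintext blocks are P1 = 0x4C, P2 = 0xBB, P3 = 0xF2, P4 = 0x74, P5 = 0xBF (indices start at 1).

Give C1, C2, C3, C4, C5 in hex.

C1 = 0x9E, C2 = 0x88, C3 = 0xD7, C4 = 0x0E, C5 = 0x1C

CFB encryption: C_i = P_i ⊕ E(K, C_{i−1}), with C_{0} = IV.
C1: E(K, 0x7F) = 0xD2; 0x4C ⊕ 0xD2 = 0x9E.
C2: E(K, 0x9E) = 0x33; 0xBB ⊕ 0x33 = 0x88.
C3: E(K, 0x88) = 0x25; 0xF2 ⊕ 0x25 = 0xD7.
C4: E(K, 0xD7) = 0x7A; 0x74 ⊕ 0x7A = 0x0E.
C5: E(K, 0x0E) = 0xA3; 0xBF ⊕ 0xA3 = 0x1C.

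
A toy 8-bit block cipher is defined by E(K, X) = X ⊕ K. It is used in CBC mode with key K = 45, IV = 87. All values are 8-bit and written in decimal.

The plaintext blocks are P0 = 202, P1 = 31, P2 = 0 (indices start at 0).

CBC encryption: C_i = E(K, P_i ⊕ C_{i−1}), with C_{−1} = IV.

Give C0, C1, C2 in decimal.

C0 = 176, C1 = 130, C2 = 175

C0: P0 ⊕ 87 = 157; E(K, 157) = 176.
C1: P1 ⊕ 176 = 175; E(K, 175) = 130.
C2: P2 ⊕ 130 = 130; E(K, 130) = 175.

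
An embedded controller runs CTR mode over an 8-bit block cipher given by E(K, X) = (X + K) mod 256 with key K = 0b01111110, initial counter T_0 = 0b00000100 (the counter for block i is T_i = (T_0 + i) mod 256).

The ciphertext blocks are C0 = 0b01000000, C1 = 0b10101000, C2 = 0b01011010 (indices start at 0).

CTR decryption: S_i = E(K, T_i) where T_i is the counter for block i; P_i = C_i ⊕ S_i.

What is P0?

P0 = 0b11000010

P0: T = 0b00000100, S = E(K, T) = 0b10000010; 0b01000000 ⊕ 0b10000010 = 0b11000010.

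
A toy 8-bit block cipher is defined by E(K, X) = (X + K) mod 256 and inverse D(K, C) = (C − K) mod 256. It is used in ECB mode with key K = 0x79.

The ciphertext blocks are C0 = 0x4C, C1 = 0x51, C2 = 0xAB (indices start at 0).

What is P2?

ECB decryption: P_i = D(K, C_i).
P2: D(K, 0xAB) = 0x32.

P2 = 0x32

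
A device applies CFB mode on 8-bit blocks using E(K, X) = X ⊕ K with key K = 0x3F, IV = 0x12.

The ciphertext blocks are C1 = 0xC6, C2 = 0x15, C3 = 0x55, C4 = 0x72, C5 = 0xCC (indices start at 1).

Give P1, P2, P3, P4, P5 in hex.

P1 = 0xEB, P2 = 0xEC, P3 = 0x7F, P4 = 0x18, P5 = 0x81

CFB decryption: P_i = C_i ⊕ E(K, C_{i−1}), with C_{0} = IV.
P1: E(K, 0x12) = 0x2D; 0xC6 ⊕ 0x2D = 0xEB.
P2: E(K, 0xC6) = 0xF9; 0x15 ⊕ 0xF9 = 0xEC.
P3: E(K, 0x15) = 0x2A; 0x55 ⊕ 0x2A = 0x7F.
P4: E(K, 0x55) = 0x6A; 0x72 ⊕ 0x6A = 0x18.
P5: E(K, 0x72) = 0x4D; 0xCC ⊕ 0x4D = 0x81.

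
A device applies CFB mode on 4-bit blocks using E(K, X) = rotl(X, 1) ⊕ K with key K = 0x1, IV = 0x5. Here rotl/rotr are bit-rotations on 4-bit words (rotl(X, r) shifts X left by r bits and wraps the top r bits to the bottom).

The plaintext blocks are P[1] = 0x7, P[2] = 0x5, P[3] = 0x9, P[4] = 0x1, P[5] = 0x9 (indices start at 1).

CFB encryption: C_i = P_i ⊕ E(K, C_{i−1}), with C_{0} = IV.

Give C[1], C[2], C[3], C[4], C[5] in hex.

C[1] = 0xC, C[2] = 0xD, C[3] = 0x3, C[4] = 0x6, C[5] = 0x4

C[1]: E(K, 0x5) = 0xB; 0x7 ⊕ 0xB = 0xC.
C[2]: E(K, 0xC) = 0x8; 0x5 ⊕ 0x8 = 0xD.
C[3]: E(K, 0xD) = 0xA; 0x9 ⊕ 0xA = 0x3.
C[4]: E(K, 0x3) = 0x7; 0x1 ⊕ 0x7 = 0x6.
C[5]: E(K, 0x6) = 0xD; 0x9 ⊕ 0xD = 0x4.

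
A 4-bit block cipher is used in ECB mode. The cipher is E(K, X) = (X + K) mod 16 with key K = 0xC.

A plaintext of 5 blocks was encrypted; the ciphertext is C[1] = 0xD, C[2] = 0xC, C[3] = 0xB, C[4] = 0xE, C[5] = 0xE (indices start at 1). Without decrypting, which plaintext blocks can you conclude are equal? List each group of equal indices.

ECB encrypts each block independently with the same key, so equal ciphertext blocks imply equal plaintext blocks.
C[4] = C[5] = 0xE, so P[4] = P[5].

P[4] = P[5]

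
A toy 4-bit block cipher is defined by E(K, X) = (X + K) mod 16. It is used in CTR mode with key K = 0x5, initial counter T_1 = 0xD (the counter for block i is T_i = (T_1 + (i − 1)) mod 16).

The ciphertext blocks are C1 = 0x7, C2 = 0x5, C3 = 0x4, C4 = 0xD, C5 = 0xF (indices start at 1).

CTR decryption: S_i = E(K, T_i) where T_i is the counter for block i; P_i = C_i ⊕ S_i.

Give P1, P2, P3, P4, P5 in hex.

P1: T = 0xD, S = E(K, T) = 0x2; 0x7 ⊕ 0x2 = 0x5.
P2: T = 0xE, S = E(K, T) = 0x3; 0x5 ⊕ 0x3 = 0x6.
P3: T = 0xF, S = E(K, T) = 0x4; 0x4 ⊕ 0x4 = 0x0.
P4: T = 0x0, S = E(K, T) = 0x5; 0xD ⊕ 0x5 = 0x8.
P5: T = 0x1, S = E(K, T) = 0x6; 0xF ⊕ 0x6 = 0x9.

P1 = 0x5, P2 = 0x6, P3 = 0x0, P4 = 0x8, P5 = 0x9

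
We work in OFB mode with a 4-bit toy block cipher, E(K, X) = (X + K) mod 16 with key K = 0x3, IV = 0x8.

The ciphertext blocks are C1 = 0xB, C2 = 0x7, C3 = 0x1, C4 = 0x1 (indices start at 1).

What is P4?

OFB decryption: S_i = E(K, S_{i−1}) with S_{0} = IV; P_i = C_i ⊕ S_i.
P1: S = E(K, 0x8) = 0xB; 0xB ⊕ 0xB = 0x0.
P2: S = E(K, 0xB) = 0xE; 0x7 ⊕ 0xE = 0x9.
P3: S = E(K, 0xE) = 0x1; 0x1 ⊕ 0x1 = 0x0.
P4: S = E(K, 0x1) = 0x4; 0x1 ⊕ 0x4 = 0x5.

P4 = 0x5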